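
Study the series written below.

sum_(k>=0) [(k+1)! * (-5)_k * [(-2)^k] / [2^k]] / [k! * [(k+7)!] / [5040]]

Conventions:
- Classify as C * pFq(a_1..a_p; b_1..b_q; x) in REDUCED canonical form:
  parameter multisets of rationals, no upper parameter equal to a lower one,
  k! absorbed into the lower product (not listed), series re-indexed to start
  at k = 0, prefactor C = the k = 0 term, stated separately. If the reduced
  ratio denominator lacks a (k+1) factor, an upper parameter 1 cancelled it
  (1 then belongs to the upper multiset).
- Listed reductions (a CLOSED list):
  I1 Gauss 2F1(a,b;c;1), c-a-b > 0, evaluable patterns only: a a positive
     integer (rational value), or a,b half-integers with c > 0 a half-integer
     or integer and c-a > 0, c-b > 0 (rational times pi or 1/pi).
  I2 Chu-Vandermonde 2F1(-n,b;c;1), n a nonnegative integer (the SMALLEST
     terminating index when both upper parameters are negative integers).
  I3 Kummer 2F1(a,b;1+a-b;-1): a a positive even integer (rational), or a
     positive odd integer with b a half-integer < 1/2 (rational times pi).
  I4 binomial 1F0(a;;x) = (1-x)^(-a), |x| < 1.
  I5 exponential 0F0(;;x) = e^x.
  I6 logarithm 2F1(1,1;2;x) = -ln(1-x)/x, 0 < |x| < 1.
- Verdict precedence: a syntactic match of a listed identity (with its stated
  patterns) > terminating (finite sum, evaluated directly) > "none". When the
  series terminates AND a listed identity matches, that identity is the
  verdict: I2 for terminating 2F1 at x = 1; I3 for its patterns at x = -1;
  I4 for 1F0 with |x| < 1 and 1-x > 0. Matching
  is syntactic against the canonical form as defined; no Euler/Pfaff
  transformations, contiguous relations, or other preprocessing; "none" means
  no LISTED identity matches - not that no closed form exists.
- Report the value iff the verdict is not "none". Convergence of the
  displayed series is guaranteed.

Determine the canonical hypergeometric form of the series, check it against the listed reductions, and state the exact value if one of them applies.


With C = 1: the canonical form is 2F1(-5, 2; 8; -1). Verdict: Kummer (I3) applies (x = -1; c = 8 equals 1+a-b for upper {-5, 2}: listed pattern). Its exact value is 7/2.

Structural cue: t_0 being 1, the two k-th powers (prefactor 1) combine into one argument.
Consecutive-term ratio: r(k) = (-1) * (k-5) (k+2) / [(k+8) (k+1)] - poly over poly, x = (-1) from leading terms; C = 1 at k = 0.


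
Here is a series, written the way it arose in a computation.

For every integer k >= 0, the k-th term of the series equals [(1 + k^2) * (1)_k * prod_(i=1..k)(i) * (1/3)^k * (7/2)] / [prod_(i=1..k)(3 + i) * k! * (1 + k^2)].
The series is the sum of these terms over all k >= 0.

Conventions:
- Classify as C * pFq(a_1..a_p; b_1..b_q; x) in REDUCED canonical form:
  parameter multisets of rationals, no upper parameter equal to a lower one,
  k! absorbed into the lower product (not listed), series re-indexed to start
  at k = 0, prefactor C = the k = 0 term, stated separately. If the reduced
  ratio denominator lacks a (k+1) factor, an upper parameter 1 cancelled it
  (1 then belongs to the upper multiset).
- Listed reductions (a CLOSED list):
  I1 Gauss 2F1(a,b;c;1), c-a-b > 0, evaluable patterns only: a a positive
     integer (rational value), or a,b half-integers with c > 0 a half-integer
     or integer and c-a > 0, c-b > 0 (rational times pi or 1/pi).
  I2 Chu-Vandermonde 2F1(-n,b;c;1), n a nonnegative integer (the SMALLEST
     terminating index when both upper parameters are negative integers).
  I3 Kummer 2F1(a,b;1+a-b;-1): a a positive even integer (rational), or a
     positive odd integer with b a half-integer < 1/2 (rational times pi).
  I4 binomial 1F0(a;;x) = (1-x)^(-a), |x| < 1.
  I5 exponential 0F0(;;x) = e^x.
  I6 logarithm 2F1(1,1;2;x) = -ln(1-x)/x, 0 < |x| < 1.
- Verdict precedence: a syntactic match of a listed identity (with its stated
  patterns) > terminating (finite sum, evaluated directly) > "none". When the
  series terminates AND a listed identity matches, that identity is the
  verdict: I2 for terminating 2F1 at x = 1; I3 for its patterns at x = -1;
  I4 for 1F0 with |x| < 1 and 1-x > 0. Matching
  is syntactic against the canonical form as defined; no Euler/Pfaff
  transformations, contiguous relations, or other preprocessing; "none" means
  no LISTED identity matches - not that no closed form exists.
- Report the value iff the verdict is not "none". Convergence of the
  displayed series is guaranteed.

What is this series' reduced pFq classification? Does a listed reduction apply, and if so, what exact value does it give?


x = 1/3 here; the reduced form reads 2F1, upper {1, 1}, lower {4}, C = 7/2. Verdict: none - at argument 1/3 the multisets {1, 1} ; {4} match no listed identity.

Key observation: from the first term 7/2: the lower running product (C = 7/2, x = 1/3) is a rising factorial.
Adjacent-term ratio: r(k) = (1/3) * (k+1) (k+1) / [(k+4) (k+1)] - poly over poly, x = (1/3) from leading terms; C = 7/2 at k = 0.


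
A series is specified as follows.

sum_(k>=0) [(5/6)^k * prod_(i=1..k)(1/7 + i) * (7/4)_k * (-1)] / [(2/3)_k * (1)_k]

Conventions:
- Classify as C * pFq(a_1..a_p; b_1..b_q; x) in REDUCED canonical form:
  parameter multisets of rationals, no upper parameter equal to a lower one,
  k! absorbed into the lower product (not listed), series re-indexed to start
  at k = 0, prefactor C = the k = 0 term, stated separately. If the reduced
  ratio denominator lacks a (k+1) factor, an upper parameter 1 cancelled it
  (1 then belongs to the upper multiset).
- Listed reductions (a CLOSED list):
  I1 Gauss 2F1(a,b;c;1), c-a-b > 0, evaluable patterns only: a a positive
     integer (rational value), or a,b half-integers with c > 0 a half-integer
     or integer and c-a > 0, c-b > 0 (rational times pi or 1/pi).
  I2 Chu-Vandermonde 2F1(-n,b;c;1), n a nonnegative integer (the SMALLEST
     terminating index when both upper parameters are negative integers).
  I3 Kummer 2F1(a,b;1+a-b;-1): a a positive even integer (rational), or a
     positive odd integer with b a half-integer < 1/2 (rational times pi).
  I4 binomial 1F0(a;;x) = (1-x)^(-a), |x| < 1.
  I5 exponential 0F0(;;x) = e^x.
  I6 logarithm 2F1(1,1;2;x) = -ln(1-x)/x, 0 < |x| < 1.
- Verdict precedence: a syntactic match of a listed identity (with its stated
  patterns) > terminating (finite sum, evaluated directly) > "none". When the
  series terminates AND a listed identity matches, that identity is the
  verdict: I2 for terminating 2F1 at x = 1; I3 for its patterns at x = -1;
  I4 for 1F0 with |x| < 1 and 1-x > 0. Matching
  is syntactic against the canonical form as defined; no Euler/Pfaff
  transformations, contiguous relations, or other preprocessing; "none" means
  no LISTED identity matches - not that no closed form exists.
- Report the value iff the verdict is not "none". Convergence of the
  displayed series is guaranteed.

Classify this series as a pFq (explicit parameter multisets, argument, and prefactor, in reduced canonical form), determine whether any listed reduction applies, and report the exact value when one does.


The series (x = 5/6) is 2F1: upper {8/7, 7/4}, lower {2/3}, prefactor -1. Verdict: none. A 2F1 with upper {8/7, 7/4} fits none of I1-I6 at x = 5/6; the sum runs forever.

First insight: x = (5/6) and (1)_k (prefactor -1) is k! itself.
Ratio: r(k) = (5/6) * (k+8/7) (k+7/4) / [(k+2/3) (k+1)] - rational; roots negated = parameters, x = (5/6), C = -1.


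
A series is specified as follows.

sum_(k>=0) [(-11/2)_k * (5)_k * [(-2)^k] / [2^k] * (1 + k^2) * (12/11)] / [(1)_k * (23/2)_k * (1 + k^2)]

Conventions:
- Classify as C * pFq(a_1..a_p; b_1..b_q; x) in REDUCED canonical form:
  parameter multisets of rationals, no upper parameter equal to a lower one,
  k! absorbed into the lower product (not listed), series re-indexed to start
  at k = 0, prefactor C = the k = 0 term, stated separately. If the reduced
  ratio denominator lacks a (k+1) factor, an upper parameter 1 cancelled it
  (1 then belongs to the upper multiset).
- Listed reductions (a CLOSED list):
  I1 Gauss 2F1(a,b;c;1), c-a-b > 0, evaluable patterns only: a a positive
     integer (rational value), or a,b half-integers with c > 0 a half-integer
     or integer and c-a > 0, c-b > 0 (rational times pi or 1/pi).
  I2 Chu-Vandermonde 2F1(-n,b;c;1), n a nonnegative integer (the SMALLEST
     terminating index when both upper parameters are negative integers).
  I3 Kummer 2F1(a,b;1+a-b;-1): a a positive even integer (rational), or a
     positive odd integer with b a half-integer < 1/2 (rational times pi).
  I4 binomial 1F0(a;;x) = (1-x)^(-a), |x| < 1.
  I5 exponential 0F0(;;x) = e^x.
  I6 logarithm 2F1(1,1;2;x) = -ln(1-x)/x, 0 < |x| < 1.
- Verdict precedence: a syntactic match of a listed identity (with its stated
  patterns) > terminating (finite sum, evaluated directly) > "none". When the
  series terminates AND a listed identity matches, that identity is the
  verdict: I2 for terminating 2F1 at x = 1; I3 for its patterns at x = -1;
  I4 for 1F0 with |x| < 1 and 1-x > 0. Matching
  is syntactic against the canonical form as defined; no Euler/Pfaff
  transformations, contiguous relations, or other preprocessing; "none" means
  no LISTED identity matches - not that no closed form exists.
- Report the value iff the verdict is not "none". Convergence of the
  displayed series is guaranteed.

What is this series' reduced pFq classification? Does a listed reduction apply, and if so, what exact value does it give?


x = -1 here; the reduced form reads 2F1, upper {-11/2, 5}, lower {23/2}, C = 12/11. Verdict (x = -1): Kummer's theorem (I3) applies (x = -1; c = 23/2 equals 1+a-b for upper {-11/2, 5}: listed pattern). Sum: (11904165/4194304) * pi.

Key observation: x = (-1) and the two k-th powers (C = 12/11, x = -1) combine into one argument.
Adjacent-term ratio: r(k) = (-1) * (k-11/2) (k+5) / [(k+23/2) (k+1)] - rational in k. x = (-1); t_0 = 12/11; negate the roots.


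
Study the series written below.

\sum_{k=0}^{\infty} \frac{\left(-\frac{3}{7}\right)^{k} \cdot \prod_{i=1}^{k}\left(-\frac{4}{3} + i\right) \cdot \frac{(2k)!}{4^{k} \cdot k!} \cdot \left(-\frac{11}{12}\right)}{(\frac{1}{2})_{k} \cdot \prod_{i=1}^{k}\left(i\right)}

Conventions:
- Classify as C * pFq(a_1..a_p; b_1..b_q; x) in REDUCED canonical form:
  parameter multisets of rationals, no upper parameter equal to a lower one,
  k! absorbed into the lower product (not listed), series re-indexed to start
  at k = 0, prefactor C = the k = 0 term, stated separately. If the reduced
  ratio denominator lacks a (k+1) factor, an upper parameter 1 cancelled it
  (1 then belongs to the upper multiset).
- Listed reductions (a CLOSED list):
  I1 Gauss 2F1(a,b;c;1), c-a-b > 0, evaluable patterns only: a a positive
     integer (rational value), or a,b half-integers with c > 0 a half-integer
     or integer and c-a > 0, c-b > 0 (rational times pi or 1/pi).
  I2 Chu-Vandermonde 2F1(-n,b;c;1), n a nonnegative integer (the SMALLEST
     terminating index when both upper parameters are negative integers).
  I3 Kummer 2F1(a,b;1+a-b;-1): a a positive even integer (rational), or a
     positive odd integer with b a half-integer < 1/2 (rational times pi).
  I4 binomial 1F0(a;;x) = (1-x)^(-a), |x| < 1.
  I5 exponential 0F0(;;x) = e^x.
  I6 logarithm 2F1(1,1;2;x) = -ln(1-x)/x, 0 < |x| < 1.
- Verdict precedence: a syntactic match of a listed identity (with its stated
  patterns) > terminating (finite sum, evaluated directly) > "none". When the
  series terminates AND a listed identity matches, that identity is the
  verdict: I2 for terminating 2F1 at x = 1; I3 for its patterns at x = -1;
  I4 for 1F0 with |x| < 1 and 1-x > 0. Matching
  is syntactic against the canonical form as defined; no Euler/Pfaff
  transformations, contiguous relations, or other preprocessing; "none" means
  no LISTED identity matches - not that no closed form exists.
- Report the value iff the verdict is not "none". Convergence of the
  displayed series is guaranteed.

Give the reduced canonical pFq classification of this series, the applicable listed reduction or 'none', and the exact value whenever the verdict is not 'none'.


At argument -\frac{3}{7}: a 1F0 with upper {-\frac{1}{3}}, lower {-}, scaled by C = -\frac{11}{12}. Verdict: binomial (I4) applies (the 1F0 binomial series: exponent 1/3, x = -\frac{3}{7}). Value: \left(-\frac{11}{12}\right) \cdot \left(\frac{10}{7}\right)^{\frac{1}{3}}.

Key step: t_0 being -\frac{11}{12}, the parameter 1/2 appears in both the upper and lower lists and cancels.
Ratio: r(k) = -\frac{3}{7} * (k-\frac{1}{3}) / [(k+1)] - rational in k, leading ratio -\frac{3}{7}; with t_0 = -\frac{11}{12}, classification follows.


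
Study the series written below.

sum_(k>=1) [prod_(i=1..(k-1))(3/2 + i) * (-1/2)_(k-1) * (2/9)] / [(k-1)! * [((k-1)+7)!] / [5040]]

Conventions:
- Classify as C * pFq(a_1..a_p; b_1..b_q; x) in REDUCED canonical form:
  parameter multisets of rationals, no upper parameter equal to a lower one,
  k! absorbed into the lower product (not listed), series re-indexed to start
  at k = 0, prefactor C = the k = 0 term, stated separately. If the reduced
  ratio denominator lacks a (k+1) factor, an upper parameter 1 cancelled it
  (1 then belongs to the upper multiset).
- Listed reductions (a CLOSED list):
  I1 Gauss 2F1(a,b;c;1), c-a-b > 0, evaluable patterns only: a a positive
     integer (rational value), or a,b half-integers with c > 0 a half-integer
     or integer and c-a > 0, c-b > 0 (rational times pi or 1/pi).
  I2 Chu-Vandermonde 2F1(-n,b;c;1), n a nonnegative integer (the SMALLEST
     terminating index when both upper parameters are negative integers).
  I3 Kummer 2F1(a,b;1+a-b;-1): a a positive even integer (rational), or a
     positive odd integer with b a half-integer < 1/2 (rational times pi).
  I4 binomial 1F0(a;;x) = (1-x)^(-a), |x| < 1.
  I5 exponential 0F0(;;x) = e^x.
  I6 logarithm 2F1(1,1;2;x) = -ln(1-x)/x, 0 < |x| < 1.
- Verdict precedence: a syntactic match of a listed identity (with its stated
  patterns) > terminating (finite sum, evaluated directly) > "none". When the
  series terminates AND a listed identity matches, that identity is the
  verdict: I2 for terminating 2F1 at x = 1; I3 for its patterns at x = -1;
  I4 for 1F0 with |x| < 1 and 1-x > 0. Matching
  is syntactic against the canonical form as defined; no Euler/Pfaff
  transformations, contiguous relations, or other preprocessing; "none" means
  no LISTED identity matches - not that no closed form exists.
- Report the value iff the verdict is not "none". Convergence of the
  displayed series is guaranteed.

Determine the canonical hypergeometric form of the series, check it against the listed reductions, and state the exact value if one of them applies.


Prefactor 2/9, argument 1: 2F1 with upper {-1/2, 5/2} over lower {8}. Verdict: the half-integer Gauss pattern (I1) fires (x = 1; upper {-1/2, 5/2} half-integers, c = 8 in the evaluable pattern). Hence: (2097152/3648645) / pi.

Key observation: t_0 = 2/9 here, and the running product (C = 2/9) telescopes to a rising factorial.
Ratio: r(k) = 1 * (k-1/2) (k+5/2) / [(k+8) (k+1)] - poly over poly, x = 1 from leading terms; C = 2/9 at k = 0.


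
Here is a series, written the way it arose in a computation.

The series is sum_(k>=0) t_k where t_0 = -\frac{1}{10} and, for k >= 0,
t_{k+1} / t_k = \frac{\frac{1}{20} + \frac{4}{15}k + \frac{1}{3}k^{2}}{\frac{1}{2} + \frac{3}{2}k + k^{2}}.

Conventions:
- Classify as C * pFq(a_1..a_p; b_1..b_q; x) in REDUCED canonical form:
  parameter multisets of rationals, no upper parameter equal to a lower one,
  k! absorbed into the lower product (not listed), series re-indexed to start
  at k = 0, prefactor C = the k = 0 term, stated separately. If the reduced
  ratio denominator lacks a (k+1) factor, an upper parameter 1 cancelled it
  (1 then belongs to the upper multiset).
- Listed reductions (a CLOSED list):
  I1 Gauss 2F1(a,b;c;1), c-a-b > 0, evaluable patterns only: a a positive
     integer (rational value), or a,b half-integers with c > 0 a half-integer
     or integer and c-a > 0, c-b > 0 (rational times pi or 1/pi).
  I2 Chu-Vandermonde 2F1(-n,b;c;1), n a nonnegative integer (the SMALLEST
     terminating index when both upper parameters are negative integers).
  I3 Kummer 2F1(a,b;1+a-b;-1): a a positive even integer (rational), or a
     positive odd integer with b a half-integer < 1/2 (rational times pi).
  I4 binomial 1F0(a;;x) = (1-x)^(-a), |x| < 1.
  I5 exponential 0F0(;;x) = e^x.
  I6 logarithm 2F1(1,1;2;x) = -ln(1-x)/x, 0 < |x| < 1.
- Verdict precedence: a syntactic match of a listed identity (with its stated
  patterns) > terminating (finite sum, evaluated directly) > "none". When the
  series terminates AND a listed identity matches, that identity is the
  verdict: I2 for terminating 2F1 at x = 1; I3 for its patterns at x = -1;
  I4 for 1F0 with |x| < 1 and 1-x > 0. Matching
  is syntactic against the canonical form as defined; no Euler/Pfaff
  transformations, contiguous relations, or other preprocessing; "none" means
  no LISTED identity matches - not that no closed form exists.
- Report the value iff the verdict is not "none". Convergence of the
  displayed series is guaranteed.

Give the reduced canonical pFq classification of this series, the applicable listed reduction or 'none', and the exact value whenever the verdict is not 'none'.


With C = -\frac{1}{10}: the canonical form is 1F0(\frac{3}{10}; -; \frac{1}{3}). Verdict (x = \frac{1}{3}): binomial (I4) applies (the 1F0 binomial series: exponent -3/10, x = \frac{1}{3}). Exact value: \left(-\frac{1}{10}\right) \cdot \left(\frac{2}{3}\right)^{-\frac{3}{10}}.

Structural cue: t_0 being -\frac{1}{10}, cancel k + 1/2 from the displayed ratio first; then C = -1/10.
Ratio: r(k) = \frac{1}{3} * (k+\frac{3}{10}) / [(k+1)] - rational; roots negated = parameters, x = \frac{1}{3}, C = -\frac{1}{10}.


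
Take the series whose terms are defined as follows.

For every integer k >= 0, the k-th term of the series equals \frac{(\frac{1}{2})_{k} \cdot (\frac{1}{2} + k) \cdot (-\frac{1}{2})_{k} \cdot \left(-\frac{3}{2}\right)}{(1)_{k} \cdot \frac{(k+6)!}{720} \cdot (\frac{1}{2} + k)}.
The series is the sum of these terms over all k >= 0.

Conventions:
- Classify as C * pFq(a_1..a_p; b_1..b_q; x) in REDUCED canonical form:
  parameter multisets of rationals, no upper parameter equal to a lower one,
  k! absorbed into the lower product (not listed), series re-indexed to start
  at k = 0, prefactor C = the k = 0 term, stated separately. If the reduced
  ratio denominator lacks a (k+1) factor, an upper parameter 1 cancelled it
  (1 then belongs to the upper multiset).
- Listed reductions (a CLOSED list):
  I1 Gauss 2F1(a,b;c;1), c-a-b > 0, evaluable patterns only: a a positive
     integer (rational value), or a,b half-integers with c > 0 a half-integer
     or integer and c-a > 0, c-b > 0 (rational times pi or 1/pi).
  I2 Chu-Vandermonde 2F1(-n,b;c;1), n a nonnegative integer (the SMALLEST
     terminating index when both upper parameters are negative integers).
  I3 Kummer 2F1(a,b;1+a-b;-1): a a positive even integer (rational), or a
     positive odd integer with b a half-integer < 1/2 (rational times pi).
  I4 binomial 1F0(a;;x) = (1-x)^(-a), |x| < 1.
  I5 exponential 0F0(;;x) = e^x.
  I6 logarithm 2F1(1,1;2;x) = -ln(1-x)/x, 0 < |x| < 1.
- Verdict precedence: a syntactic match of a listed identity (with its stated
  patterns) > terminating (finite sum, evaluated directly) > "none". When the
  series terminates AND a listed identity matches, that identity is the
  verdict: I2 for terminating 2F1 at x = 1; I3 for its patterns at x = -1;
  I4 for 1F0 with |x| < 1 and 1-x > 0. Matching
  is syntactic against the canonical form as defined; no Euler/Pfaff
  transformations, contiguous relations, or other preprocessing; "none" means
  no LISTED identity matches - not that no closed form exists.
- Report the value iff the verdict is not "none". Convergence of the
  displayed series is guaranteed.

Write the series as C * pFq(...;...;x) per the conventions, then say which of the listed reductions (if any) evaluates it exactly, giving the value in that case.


Key observation: t_0 being -\frac{3}{2}, (1)_k (prefactor -3/2) is k! itself.
Ratio: r(k) = 1 * (k-\frac{1}{2}) (k+\frac{1}{2}) / [(k+7) (k+1)] - poly over poly, x = 1 from leading terms; C = -\frac{3}{2} at k = 0.

With C = -\frac{3}{2}: the canonical form is 2F1(-\frac{1}{2}, \frac{1}{2}; 7; 1). Verdict (x = 1): the half-integer Gauss pattern (I1) applies (x = 1; upper {-\frac{1}{2}, \frac{1}{2}} half-integers, c = 7 in the evaluable pattern). Value: \left(-\frac{1048576}{231231}\right) / \pi.


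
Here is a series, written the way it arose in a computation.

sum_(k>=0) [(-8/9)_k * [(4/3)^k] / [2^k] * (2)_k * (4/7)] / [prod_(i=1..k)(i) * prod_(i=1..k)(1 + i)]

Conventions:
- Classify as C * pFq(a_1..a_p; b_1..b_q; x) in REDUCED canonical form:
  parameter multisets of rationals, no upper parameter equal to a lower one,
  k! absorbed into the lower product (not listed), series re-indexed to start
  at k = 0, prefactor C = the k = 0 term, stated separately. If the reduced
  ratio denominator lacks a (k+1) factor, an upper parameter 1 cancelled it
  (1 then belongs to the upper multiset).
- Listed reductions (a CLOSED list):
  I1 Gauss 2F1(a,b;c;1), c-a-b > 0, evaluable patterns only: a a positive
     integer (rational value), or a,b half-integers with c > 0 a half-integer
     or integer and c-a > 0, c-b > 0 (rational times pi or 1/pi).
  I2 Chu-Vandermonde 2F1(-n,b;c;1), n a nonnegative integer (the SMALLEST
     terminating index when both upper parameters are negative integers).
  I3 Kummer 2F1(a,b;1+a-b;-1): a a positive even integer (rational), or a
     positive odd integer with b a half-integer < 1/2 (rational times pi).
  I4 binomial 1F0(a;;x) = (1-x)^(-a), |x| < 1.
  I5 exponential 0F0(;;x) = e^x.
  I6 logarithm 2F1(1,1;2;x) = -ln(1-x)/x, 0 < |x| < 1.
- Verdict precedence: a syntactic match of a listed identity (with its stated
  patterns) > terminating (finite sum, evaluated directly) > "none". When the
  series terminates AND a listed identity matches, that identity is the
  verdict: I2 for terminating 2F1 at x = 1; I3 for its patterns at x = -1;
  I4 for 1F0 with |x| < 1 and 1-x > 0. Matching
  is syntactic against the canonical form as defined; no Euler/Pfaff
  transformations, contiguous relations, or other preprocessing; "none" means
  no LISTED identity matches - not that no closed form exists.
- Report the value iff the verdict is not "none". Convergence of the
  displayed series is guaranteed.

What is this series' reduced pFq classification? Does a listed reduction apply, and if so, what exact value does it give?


This is 4/7 * 1F0(-8/9; -; 2/3) in reduced canonical form. Verdict (x = 2/3): the I4 binomial reduction applies (the 1F0 binomial series: exponent 8/9, x = 2/3). Sum: (4/7) * (1/3)^(8/9).

First insight: t_0 being 4/7, the parameter 2 appears in both the upper and lower lists and cancels.
Step ratio: r(k) = (2/3) * (k-8/9) / [(k+1)] ; factor over Q: parameters, x = (2/3), and C = 4/7.


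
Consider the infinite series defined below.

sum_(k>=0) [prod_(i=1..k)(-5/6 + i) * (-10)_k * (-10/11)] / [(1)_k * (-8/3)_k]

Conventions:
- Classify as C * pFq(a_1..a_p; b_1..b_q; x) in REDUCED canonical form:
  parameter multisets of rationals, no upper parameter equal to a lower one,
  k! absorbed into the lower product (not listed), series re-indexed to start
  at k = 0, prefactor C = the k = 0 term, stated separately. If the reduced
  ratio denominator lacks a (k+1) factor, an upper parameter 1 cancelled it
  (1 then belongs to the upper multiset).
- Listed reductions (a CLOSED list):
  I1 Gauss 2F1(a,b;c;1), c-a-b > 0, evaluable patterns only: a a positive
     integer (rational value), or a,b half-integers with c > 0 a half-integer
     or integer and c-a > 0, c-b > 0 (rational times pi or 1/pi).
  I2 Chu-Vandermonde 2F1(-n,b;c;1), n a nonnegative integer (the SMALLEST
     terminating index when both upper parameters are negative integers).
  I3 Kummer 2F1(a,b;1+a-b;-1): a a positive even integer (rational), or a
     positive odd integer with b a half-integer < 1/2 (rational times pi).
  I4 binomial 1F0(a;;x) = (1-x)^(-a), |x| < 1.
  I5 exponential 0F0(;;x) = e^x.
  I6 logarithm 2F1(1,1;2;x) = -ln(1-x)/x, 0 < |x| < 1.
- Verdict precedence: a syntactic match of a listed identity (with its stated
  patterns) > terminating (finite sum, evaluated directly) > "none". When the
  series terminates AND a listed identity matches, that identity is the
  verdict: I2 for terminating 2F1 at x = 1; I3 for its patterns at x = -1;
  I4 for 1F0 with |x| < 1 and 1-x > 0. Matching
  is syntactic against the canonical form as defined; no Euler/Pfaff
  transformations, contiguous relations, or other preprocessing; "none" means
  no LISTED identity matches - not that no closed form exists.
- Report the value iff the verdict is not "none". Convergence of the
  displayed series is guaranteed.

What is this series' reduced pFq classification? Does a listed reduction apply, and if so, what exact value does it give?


x = 1 here; the reduced form reads 2F1, upper {-10, 1/6}, lower {-8/3}, C = -10/11. Verdict: the Chu-Vandermonde identity I2 matches (terminating 2F1 at x = 1 with n = 10, b = 1/6, c = -8/3). Value: -487475/1048576.

Key observation: t_0 = -10/11 here, and the running product (prefactor -10/11) telescopes to a rising factorial.
Consecutive-term ratio: r(k) = 1 * (k-10) (k+1/6) / [(k-8/3) (k+1)] - rational; roots negated = parameters, x = 1, C = -10/11.


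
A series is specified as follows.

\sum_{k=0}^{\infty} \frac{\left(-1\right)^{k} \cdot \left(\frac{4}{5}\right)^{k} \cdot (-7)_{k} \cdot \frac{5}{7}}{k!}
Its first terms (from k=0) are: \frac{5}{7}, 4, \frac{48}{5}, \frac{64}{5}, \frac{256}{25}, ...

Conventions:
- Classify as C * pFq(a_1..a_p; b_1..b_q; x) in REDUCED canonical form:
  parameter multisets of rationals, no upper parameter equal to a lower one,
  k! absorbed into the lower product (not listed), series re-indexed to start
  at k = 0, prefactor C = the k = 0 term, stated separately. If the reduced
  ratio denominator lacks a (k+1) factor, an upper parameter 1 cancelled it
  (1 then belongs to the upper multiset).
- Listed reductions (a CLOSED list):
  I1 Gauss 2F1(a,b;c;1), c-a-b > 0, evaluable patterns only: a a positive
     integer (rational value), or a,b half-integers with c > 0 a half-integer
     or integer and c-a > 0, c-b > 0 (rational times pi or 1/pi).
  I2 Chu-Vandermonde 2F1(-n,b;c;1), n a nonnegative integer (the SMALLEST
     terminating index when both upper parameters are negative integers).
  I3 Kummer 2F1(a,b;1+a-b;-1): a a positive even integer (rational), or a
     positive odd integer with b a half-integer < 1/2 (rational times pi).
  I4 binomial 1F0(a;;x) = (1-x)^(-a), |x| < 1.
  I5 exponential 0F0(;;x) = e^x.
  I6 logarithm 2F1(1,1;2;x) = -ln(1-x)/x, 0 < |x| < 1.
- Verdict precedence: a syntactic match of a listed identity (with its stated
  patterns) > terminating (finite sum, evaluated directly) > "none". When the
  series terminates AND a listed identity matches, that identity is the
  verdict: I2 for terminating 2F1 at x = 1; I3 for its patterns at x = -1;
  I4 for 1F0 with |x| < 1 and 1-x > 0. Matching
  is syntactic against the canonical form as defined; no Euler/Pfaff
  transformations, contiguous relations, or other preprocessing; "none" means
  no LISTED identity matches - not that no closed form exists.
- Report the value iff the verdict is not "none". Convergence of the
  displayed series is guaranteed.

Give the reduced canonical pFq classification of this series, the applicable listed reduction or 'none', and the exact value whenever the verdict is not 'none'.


This is \frac{5}{7} * 1F0(-7; -; -\frac{4}{5}) in reduced canonical form. Verdict: binomial (I4) matches (the 1F0 binomial series: exponent 7, x = -\frac{4}{5}). Sum: \frac{4782969}{109375}.

Structural cue: with t_0 = \frac{5}{7}, the (-1)^k factor (C = 5/7, x = -4/5) folds into the argument's sign.
Ratio: r(k) = -\frac{4}{5} * (k-7) / [(k+1)] - poly over poly, x = -\frac{4}{5} from leading terms; C = \frac{5}{7} at k = 0.


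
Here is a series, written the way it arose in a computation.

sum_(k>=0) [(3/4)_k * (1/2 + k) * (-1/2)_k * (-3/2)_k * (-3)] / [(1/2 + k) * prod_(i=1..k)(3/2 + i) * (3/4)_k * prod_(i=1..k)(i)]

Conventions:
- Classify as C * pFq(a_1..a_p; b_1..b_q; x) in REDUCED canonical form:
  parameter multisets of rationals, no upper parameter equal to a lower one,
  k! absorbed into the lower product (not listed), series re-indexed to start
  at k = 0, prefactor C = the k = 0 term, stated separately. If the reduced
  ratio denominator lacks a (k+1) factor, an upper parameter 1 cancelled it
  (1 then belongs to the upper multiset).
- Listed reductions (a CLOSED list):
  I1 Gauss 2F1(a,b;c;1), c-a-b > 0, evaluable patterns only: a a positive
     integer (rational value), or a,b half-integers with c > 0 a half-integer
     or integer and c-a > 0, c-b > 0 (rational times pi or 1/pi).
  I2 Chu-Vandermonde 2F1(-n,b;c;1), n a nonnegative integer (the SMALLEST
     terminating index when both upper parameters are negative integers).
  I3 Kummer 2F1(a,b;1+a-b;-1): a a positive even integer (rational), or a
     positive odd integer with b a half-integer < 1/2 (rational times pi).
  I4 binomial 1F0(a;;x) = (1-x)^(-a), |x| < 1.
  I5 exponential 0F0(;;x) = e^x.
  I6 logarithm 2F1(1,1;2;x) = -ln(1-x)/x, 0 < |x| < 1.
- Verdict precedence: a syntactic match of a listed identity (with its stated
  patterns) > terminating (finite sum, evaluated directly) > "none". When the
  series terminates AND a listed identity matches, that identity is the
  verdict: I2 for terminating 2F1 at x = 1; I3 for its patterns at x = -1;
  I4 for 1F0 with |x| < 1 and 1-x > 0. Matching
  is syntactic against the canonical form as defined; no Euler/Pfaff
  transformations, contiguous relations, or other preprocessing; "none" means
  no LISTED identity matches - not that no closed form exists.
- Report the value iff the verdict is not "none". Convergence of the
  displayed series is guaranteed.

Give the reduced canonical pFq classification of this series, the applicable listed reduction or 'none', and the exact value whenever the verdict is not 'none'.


The series (x = 1) is 2F1: upper {-3/2, -1/2}, lower {5/2}, prefactor -3. Verdict: Gauss (I1, half-integer pattern) applies (x = 1; upper {-3/2, -1/2} half-integers, c = 5/2 in the evaluable pattern). Exact value: (-315/256) * pi.

Key observation: t_0 = -3 here, and the lower running product (C = -3) is a rising factorial.
Step ratio: r(k) = 1 * (k-3/2) (k-1/2) / [(k+5/2) (k+1)] - rational; roots negated = parameters, x = 1, C = -3.


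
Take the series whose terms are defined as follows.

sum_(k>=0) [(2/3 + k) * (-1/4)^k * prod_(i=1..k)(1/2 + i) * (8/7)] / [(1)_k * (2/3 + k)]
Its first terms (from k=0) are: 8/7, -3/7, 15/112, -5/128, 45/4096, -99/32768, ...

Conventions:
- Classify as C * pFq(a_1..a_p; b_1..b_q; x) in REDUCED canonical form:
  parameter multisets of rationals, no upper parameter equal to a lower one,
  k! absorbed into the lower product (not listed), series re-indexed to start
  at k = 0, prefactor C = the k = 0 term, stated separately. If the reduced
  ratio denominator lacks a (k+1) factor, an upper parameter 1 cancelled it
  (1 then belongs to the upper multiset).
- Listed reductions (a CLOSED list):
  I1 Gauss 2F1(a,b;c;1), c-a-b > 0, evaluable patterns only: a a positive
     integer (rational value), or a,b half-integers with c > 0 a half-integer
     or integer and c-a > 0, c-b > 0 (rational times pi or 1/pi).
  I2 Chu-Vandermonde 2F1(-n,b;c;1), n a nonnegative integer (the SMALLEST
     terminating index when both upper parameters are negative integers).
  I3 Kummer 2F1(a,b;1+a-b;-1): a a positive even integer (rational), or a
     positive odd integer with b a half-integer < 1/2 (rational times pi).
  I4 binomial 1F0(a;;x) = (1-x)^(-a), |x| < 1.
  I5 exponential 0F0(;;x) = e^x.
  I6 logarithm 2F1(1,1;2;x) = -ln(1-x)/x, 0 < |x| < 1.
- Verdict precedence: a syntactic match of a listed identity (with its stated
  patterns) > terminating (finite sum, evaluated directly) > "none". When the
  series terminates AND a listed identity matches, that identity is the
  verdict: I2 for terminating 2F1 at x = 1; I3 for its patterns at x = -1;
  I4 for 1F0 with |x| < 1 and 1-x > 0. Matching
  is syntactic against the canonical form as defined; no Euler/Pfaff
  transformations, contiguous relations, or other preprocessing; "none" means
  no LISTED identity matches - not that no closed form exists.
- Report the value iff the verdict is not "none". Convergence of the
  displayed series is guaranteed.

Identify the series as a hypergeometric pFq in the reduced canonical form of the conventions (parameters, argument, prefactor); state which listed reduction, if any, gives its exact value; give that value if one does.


Prefactor 8/7, argument -1/4: 1F0 with upper {3/2} over lower {-}. Verdict (x = -1/4): the I4 binomial reduction applies (the 1F0 binomial series: exponent -3/2, x = -1/4). Sum: (8/7) * (5/4)^(-3/2).

First insight: from the first term 8/7: (1)_k (prefactor 8/7) is k! itself.
Consecutive-term ratio: r(k) = (-1/4) * (k+3/2) / [(k+1)] ; factor over Q: parameters, x = (-1/4), and C = 8/7.


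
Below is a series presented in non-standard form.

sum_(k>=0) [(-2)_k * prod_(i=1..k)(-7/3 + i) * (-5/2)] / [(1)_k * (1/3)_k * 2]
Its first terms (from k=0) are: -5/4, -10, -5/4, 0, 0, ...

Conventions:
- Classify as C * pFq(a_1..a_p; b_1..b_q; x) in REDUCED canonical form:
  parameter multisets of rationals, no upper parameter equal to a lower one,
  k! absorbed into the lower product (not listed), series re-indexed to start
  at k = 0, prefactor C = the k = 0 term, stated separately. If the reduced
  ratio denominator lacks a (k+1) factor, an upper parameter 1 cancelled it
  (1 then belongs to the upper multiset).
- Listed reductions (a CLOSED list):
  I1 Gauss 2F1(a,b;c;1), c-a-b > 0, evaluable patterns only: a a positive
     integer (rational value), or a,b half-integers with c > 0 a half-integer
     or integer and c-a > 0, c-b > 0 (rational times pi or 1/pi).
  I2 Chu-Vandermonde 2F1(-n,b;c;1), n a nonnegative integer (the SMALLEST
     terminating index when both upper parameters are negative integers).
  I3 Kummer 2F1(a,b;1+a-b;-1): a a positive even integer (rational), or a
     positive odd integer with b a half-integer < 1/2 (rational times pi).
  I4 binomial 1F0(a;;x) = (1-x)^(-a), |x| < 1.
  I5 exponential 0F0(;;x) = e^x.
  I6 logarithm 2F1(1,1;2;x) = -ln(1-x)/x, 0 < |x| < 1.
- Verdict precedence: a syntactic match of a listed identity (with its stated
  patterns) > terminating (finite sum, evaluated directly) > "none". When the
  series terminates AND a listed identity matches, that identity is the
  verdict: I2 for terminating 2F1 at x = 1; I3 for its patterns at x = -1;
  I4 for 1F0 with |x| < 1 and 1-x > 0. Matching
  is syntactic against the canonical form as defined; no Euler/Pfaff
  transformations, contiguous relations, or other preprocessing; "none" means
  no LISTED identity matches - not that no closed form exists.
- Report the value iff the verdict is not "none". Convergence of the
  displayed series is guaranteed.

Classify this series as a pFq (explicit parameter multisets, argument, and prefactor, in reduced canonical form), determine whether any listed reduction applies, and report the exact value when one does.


x = 1 here; the reduced form reads 2F1, upper {-2, -4/3}, lower {1/3}, C = -5/4. Verdict: Vandermonde's identity (I2) fires (terminating 2F1 at x = 1 with n = 2, b = -4/3, c = 1/3). Hence: -25/2.

Key observation: t_0 being -5/4, (1)_k (C = -5/4) is k! itself.
Step ratio: r(k) = 1 * (k-2) (k-4/3) / [(k+1/3) (k+1)] - poly over poly, x = 1 from leading terms; C = -5/4 at k = 0.


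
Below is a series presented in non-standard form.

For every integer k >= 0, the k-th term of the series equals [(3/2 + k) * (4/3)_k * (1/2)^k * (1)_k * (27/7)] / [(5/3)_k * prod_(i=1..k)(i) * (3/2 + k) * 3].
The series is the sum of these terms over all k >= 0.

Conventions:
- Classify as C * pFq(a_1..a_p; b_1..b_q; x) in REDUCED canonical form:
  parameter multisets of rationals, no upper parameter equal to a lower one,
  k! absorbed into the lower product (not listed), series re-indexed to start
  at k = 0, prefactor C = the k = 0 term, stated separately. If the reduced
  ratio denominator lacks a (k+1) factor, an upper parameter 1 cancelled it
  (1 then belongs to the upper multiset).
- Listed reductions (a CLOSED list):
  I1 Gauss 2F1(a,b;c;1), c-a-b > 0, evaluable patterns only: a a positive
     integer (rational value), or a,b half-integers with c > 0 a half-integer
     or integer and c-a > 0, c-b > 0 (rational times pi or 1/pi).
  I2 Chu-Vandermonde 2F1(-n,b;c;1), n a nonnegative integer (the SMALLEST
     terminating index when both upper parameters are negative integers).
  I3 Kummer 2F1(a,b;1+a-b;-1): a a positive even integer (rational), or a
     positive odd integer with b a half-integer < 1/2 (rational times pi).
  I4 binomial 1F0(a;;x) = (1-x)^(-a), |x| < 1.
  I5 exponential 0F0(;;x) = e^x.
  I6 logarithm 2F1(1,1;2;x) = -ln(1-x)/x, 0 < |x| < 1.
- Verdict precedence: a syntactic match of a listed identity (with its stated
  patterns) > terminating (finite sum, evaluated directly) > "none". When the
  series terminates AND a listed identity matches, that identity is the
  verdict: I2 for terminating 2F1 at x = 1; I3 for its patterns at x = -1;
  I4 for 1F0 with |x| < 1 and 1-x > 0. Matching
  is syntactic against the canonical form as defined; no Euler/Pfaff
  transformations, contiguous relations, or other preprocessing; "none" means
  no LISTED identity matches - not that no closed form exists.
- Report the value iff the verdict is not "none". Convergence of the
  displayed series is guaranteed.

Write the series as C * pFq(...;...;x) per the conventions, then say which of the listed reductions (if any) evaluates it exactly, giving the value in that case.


The series (x = 1/2) is 2F1: upper {1, 4/3}, lower {5/3}, prefactor 9/7. Verdict: none. No listed pattern accepts 2F1(1, 4/3; 5/3; 1/2).

The tell: t_0 being 9/7, the product of the first k integers (C = 9/7, x = 1/2) is k!.
Term ratio: r(k) = (1/2) * (k+1) (k+4/3) / [(k+5/3) (k+1)] - rational in k. x = (1/2); t_0 = 9/7; negate the roots.


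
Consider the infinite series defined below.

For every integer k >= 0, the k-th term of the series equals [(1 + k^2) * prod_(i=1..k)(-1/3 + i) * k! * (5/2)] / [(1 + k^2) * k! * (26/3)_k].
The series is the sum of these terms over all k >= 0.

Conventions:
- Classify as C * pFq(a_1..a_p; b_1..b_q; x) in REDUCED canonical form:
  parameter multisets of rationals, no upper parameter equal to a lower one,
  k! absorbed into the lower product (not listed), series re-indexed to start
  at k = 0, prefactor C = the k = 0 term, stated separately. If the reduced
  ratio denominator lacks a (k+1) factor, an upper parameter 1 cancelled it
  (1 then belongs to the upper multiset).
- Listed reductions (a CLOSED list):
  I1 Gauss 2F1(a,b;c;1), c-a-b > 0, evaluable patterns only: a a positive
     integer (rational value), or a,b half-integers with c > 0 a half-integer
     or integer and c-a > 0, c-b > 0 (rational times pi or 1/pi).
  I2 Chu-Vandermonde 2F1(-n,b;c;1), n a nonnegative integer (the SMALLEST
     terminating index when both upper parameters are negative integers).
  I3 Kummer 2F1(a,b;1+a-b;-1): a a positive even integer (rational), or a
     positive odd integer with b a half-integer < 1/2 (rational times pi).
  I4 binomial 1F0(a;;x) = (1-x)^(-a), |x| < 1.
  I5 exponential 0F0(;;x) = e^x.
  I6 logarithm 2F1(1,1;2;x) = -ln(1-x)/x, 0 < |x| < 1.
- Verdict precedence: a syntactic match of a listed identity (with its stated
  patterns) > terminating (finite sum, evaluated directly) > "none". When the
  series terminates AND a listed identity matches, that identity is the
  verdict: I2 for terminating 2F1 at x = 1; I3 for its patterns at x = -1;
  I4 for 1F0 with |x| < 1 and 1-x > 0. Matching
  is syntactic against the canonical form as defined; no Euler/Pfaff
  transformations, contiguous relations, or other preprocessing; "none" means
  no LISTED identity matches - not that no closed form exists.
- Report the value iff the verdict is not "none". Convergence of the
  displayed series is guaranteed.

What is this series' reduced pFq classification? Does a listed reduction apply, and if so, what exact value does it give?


At argument 1: a 2F1 with upper {2/3, 1}, lower {26/3}, scaled by C = 5/2. Verdict (x = 1): the Gauss summation I1 applies (x = 1: the Gamma ratio telescopes since c-a-b = 7 > 0 and a = 1 in Z>0). Hence: 115/42.

First insight: t_0 = 5/2 here, and k^2 + 1 divides numerator and denominator alike; C = 5/2 after cancelling.
Step ratio: r(k) = 1 * (k+2/3) (k+1) / [(k+26/3) (k+1)] - rational in k, leading ratio 1; with t_0 = 5/2, classification follows.
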